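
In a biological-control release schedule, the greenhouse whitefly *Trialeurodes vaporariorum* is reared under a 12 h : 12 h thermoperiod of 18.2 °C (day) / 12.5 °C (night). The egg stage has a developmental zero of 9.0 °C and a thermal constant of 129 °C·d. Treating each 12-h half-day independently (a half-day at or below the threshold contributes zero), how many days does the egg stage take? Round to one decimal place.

Day half: max(0, 18.2 − 9.0) × 0.5 = 9.2 × 0.5 = 4.60 DD.
Night half: max(0, 12.5 − 9.0) × 0.5 = 3.5 × 0.5 = 1.75 DD.
Per 24 h: 6.35 DD/day.
Duration = 129 / 6.35 = 20.315 ≈ 20.3 days.

20.3 days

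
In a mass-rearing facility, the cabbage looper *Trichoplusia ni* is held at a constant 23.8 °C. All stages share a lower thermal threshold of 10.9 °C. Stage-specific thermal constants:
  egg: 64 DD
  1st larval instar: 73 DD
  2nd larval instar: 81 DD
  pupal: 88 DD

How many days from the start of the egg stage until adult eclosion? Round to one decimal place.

Daily accumulation at 23.8 °C = 23.8 − 10.9 = 12.9 DD/day.
Total K = 64 + 73 + 81 + 88 = 306 DD.
Total duration = 306 / 12.9 = 23.721 ≈ 23.7 days.

23.7 days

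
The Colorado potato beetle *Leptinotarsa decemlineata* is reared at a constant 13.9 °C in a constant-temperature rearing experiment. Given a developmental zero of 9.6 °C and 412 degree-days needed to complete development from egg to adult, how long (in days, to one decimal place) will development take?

95.8 days

Daily accumulation = 13.9 − 9.6 = 4.3 DD/day.
Duration = 412 / 4.3 = 95.814 ≈ 95.8 days.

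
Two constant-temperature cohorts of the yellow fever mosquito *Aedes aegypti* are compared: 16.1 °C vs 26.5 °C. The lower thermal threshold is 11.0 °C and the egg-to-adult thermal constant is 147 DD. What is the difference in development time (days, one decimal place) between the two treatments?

At 16.1 °C: 147 / (16.1 − 11.0) = 147 / 5.1 = 28.824 d.
At 26.5 °C: 147 / (26.5 − 11.0) = 147 / 15.5 = 9.484 d.
Difference = |28.824 − 9.484| = 19.340 ≈ 19.3 days.

19.3 days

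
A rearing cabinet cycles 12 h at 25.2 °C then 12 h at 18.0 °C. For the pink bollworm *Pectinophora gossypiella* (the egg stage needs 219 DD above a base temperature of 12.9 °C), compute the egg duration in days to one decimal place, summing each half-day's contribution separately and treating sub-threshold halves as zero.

25.2 days

Day half: max(0, 25.2 − 12.9) × 0.5 = 12.3 × 0.5 = 6.15 DD.
Night half: max(0, 18.0 − 12.9) × 0.5 = 5.1 × 0.5 = 2.55 DD.
Per 24 h: 8.70 DD/day.
Duration = 219 / 8.70 = 25.172 ≈ 25.2 days.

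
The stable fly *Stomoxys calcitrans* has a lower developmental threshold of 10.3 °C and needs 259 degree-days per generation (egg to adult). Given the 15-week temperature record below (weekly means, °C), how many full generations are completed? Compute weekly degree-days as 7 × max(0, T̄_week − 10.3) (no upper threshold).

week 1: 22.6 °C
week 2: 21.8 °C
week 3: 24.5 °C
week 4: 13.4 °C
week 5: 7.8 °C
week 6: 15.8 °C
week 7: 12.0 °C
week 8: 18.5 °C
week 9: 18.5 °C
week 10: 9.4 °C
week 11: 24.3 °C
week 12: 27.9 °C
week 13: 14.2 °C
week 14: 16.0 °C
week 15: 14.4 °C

2 generations

Weekly DD (7 × max(0, T̄ − 10.3)): 86.1, 80.5, 99.4, 21.7, 0.0, 38.5, 11.9, 57.4, 57.4, 0.0, 98.0, 123.2, 27.3, 39.9, 28.7.
Season total = 770.0 DD.
Complete generations = ⌊770.0 / 259⌋ = 2.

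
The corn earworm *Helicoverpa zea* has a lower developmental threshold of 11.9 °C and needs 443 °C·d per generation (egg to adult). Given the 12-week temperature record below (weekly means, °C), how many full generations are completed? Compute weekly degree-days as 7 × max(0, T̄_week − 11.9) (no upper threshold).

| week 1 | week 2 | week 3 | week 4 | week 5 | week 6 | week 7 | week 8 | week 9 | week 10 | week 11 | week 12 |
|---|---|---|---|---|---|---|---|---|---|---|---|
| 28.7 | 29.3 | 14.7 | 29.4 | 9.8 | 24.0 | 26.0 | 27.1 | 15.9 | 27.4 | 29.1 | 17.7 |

2 generations

Weekly DD (7 × max(0, T̄ − 11.9)): 117.6, 121.8, 19.6, 122.5, 0.0, 84.7, 98.7, 106.4, 28.0, 108.5, 120.4, 40.6.
Season total = 968.8 DD.
Complete generations = ⌊968.8 / 443⌋ = 2.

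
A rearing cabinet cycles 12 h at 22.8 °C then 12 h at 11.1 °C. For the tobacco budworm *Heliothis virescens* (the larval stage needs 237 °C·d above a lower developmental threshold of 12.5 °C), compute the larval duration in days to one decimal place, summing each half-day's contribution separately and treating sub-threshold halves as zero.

46.0 days

Day half: max(0, 22.8 − 12.5) × 0.5 = 10.3 × 0.5 = 5.15 DD.
Night half: max(0, 11.1 − 12.5) × 0.5 = 0.0 × 0.5 = 0.00 DD.
Per 24 h: 5.15 DD/day.
Duration = 237 / 5.15 = 46.019 ≈ 46.0 days.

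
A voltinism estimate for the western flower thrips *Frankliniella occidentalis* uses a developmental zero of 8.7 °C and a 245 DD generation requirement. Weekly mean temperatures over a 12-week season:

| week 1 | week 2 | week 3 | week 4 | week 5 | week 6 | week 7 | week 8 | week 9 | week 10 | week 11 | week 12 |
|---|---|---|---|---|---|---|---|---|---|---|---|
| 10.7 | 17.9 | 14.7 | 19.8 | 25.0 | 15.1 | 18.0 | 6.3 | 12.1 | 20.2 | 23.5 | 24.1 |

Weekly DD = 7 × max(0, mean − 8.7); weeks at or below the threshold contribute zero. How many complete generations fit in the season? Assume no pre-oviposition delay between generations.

Weekly DD (7 × max(0, T̄ − 8.7)): 14.0, 64.4, 42.0, 77.7, 114.1, 44.8, 65.1, 0.0, 23.8, 80.5, 103.6, 107.8.
Season total = 737.8 DD.
Complete generations = ⌊737.8 / 245⌋ = 3.

3 generations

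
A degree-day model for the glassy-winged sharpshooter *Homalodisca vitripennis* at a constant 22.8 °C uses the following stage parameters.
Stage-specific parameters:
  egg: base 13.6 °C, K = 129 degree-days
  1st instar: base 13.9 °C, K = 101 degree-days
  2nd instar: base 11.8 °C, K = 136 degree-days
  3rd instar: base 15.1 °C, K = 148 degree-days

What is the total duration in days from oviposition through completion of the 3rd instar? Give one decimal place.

57.0 days

egg: 129 / (22.8 − 13.6) = 129 / 9.2 = 14.022 d.
1st instar: 101 / (22.8 − 13.9) = 101 / 8.9 = 11.348 d.
2nd instar: 136 / (22.8 − 11.8) = 136 / 11.0 = 12.364 d.
3rd instar: 148 / (22.8 − 15.1) = 148 / 7.7 = 19.221 d.
Sum = 56.954 ≈ 57.0 days.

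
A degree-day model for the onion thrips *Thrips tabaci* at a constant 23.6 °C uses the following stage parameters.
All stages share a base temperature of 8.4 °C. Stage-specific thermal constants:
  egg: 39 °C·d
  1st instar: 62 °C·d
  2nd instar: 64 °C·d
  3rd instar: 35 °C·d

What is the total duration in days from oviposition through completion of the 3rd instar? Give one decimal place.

Daily accumulation at 23.6 °C = 23.6 − 8.4 = 15.2 DD/day.
Total K = 39 + 62 + 64 + 35 = 200 DD.
Total duration = 200 / 15.2 = 13.158 ≈ 13.2 days.

13.2 days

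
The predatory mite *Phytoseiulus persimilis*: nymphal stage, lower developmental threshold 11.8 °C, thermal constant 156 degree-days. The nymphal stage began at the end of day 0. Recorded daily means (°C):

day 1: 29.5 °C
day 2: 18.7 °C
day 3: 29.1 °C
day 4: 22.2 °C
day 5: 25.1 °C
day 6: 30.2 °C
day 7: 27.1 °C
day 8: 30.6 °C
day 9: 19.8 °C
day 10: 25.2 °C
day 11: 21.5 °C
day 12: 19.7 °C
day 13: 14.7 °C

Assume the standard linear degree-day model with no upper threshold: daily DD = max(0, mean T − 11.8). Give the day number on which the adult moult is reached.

Daily DD above 11.8 °C: 17.7, 6.9, 17.3, 10.4, 13.3, 18.4, 15.3, 18.8, 8.0, 13.4, 9.7, 7.9, 2.9.
Cumulative: 17.7, 24.6, 41.9, 52.3, 65.6, 84.0, 99.3, 118.1, 126.1, 139.5, 149.2, 157.1, 160.0.
The total first reaches 156 DD on day 12.

day 12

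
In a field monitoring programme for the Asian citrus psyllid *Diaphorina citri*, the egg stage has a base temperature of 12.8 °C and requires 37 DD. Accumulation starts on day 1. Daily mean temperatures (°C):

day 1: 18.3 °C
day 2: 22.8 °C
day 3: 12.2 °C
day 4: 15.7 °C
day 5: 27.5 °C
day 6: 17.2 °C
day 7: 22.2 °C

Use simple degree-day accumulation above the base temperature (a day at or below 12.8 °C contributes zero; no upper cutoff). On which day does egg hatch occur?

day 6

Daily DD above 12.8 °C: 5.5, 10.0, 0.0, 2.9, 14.7, 4.4, 9.4.
Cumulative: 5.5, 15.5, 15.5, 18.4, 33.1, 37.5, 46.9.
The total first reaches 37 DD on day 6.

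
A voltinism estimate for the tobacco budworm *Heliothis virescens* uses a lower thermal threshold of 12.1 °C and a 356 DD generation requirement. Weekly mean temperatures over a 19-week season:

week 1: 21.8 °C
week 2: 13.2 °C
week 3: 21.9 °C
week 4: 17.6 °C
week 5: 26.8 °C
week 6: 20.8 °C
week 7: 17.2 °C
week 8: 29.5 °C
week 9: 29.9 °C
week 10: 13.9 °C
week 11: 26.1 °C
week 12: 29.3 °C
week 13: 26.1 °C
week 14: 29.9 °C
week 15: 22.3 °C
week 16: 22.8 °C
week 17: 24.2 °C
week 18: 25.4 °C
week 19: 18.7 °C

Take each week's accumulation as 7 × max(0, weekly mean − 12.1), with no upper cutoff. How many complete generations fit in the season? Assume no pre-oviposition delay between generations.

4 generations

Weekly DD (7 × max(0, T̄ − 12.1)): 67.9, 7.7, 68.6, 38.5, 102.9, 60.9, 35.7, 121.8, 124.6, 12.6, 98.0, 120.4, 98.0, 124.6, 71.4, 74.9, 84.7, 93.1, 46.2.
Season total = 1452.5 DD.
Complete generations = ⌊1452.5 / 356⌋ = 4.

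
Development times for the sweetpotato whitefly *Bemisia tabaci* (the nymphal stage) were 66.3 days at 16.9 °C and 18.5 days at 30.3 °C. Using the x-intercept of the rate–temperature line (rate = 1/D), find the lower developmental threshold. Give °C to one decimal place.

Under the model K = D·(T − T_b), so D₁·(T₁ − T_b) = D₂·(T₂ − T_b).
66.3·(16.9 − T_b) = 18.5·(30.3 − T_b)
T_b = (66.3·16.9 − 18.5·30.3) / (66.3 − 18.5) = 559.92 / 47.8 = 11.714 °C ≈ 11.7 °C.

11.7 °C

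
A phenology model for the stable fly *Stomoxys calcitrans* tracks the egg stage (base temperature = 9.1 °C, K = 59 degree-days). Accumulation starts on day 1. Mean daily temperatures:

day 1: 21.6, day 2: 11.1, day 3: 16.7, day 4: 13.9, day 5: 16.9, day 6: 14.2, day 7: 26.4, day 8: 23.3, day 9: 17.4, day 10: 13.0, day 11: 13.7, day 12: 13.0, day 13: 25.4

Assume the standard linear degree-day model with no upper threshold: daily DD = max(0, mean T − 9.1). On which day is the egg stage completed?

Daily DD above 9.1 °C: 12.5, 2.0, 7.6, 4.8, 7.8, 5.1, 17.3, 14.2, 8.3, 3.9, 4.6, 3.9, 16.3.
Cumulative: 12.5, 14.5, 22.1, 26.9, 34.7, 39.8, 57.1, 71.3, 79.6, 83.5, 88.1, 92.0, 108.3.
The total first reaches 59 DD on day 8.

day 8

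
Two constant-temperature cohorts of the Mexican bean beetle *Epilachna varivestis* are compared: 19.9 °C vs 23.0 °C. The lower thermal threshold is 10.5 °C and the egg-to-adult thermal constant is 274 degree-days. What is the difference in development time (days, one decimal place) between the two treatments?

7.2 days

At 19.9 °C: 274 / (19.9 − 10.5) = 274 / 9.4 = 29.149 d.
At 23.0 °C: 274 / (23.0 − 10.5) = 274 / 12.5 = 21.920 d.
Difference = |29.149 − 21.920| = 7.229 ≈ 7.2 days.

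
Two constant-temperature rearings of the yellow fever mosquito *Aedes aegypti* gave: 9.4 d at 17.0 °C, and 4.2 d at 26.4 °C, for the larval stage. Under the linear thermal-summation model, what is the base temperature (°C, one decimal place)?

Under the model K = D·(T − T_b), so D₁·(T₁ − T_b) = D₂·(T₂ − T_b).
9.4·(17.0 − T_b) = 4.2·(26.4 − T_b)
T_b = (9.4·17.0 − 4.2·26.4) / (9.4 − 4.2) = 48.92 / 5.2 = 9.408 °C ≈ 9.4 °C.

9.4 °C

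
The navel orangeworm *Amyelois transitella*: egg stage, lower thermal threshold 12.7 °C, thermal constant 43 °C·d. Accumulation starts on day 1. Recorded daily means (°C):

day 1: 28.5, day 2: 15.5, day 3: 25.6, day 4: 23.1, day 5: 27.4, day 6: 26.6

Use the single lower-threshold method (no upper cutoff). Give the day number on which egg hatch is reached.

Daily DD above 12.7 °C: 15.8, 2.8, 12.9, 10.4, 14.7, 13.9.
Cumulative: 15.8, 18.6, 31.5, 41.9, 56.6, 70.5.
The total first reaches 43 DD on day 5.

day 5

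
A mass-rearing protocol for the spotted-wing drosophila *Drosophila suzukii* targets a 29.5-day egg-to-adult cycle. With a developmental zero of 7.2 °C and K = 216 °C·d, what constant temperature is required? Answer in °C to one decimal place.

14.5 °C

Required daily accumulation = 216 / 29.5 = 7.322 DD/day.
T = T_base + 7.322 = 7.2 + 7.322 = 14.522 ≈ 14.5 °C.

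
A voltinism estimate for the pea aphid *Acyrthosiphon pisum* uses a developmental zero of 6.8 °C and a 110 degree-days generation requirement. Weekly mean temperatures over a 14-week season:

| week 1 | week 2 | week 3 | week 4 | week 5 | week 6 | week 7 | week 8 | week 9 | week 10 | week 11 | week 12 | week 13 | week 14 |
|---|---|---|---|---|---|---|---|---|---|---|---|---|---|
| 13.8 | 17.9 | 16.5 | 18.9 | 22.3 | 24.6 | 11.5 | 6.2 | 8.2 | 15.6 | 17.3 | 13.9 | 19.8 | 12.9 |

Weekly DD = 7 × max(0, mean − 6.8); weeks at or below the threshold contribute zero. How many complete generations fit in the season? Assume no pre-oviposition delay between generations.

Weekly DD (7 × max(0, T̄ − 6.8)): 49.0, 77.7, 67.9, 84.7, 108.5, 124.6, 32.9, 0.0, 9.8, 61.6, 73.5, 49.7, 91.0, 42.7.
Season total = 873.6 DD.
Complete generations = ⌊873.6 / 110⌋ = 7.

7 generations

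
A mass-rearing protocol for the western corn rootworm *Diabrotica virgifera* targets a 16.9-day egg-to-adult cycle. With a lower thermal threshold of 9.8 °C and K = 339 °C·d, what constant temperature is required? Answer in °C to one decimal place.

Required daily accumulation = 339 / 16.9 = 20.059 DD/day.
T = T_base + 20.059 = 9.8 + 20.059 = 29.859 ≈ 29.9 °C.

29.9 °C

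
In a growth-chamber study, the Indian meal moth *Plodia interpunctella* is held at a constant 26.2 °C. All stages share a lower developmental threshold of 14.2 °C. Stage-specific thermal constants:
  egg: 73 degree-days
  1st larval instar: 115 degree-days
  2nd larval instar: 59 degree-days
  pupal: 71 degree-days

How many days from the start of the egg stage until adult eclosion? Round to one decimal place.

Daily accumulation at 26.2 °C = 26.2 − 14.2 = 12.0 DD/day.
Total K = 73 + 115 + 59 + 71 = 318 DD.
Total duration = 318 / 12.0 = 26.500 ≈ 26.5 days.

26.5 days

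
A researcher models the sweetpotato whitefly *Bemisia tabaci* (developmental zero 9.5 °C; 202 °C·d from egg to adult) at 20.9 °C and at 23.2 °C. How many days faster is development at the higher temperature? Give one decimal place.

3.0 days

At 20.9 °C: 202 / (20.9 − 9.5) = 202 / 11.4 = 17.719 d.
At 23.2 °C: 202 / (23.2 − 9.5) = 202 / 13.7 = 14.745 d.
Difference = |17.719 − 14.745| = 2.975 ≈ 3.0 days.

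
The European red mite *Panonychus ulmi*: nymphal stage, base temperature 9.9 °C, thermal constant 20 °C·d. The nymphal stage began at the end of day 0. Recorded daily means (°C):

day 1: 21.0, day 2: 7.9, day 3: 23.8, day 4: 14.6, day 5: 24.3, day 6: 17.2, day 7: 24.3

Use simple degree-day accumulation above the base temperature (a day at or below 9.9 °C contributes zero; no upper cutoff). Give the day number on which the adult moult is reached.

day 3

Daily DD above 9.9 °C: 11.1, 0.0, 13.9, 4.7, 14.4, 7.3, 14.4.
Cumulative: 11.1, 11.1, 25.0, 29.7, 44.1, 51.4, 65.8.
The total first reaches 20 DD on day 3.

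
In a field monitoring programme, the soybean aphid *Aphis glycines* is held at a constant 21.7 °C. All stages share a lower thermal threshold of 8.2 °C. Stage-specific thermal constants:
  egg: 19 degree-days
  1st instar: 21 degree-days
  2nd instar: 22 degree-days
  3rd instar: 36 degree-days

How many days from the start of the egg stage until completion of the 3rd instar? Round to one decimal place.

Daily accumulation at 21.7 °C = 21.7 − 8.2 = 13.5 DD/day.
Total K = 19 + 21 + 22 + 36 = 98 DD.
Total duration = 98 / 13.5 = 7.259 ≈ 7.3 days.

7.3 days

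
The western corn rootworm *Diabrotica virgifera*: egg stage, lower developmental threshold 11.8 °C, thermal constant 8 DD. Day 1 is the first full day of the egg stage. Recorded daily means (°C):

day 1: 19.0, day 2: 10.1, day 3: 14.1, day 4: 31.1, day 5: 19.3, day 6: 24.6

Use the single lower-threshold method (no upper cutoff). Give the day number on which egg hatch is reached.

day 3

Daily DD above 11.8 °C: 7.2, 0.0, 2.3, 19.3, 7.5, 12.8.
Cumulative: 7.2, 7.2, 9.5, 28.8, 36.3, 49.1.
The total first reaches 8 DD on day 3.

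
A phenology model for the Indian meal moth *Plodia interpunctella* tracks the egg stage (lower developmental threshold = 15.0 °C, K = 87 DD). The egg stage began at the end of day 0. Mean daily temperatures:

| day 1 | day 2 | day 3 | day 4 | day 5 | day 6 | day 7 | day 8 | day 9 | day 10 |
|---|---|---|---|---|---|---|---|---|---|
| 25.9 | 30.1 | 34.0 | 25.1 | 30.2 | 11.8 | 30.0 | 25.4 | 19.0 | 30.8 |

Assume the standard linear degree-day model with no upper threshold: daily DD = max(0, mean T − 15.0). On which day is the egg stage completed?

day 8

Daily DD above 15.0 °C: 10.9, 15.1, 19.0, 10.1, 15.2, 0.0, 15.0, 10.4, 4.0, 15.8.
Cumulative: 10.9, 26.0, 45.0, 55.1, 70.3, 70.3, 85.3, 95.7, 99.7, 115.5.
The total first reaches 87 DD on day 8.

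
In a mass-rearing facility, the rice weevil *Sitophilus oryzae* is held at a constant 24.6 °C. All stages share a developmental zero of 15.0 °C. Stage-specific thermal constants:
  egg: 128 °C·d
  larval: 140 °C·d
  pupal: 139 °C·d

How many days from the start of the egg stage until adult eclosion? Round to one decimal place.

42.4 days

Daily accumulation at 24.6 °C = 24.6 − 15.0 = 9.6 DD/day.
Total K = 128 + 140 + 139 = 407 DD.
Total duration = 407 / 9.6 = 42.396 ≈ 42.4 days.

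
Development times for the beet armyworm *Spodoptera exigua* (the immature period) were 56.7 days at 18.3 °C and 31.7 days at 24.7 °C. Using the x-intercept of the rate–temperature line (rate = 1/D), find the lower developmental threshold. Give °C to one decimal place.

10.2 °C

Equal thermal constants: D₁(T₁ − T_b) = D₂(T₂ − T_b).
56.7·(18.3 − T_b) = 31.7·(24.7 − T_b)
T_b = (56.7·18.3 − 31.7·24.7) / (56.7 − 31.7) = 254.62 / 25.0 = 10.185 °C ≈ 10.2 °C.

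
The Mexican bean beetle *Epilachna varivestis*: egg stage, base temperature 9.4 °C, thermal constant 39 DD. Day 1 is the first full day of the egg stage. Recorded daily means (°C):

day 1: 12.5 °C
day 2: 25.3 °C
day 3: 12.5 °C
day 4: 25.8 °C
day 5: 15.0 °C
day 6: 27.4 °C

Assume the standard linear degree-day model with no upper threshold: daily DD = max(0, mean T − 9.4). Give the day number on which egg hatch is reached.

Daily DD above 9.4 °C: 3.1, 15.9, 3.1, 16.4, 5.6, 18.0.
Cumulative: 3.1, 19.0, 22.1, 38.5, 44.1, 62.1.
The total first reaches 39 DD on day 5.

day 5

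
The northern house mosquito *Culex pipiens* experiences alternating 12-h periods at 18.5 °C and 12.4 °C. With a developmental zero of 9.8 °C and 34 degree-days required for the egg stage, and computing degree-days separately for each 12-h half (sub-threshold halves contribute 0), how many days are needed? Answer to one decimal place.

Day half: max(0, 18.5 − 9.8) × 0.5 = 8.7 × 0.5 = 4.35 DD.
Night half: max(0, 12.4 − 9.8) × 0.5 = 2.6 × 0.5 = 1.30 DD.
Per 24 h: 5.65 DD/day.
Duration = 34 / 5.65 = 6.018 ≈ 6.0 days.

6.0 days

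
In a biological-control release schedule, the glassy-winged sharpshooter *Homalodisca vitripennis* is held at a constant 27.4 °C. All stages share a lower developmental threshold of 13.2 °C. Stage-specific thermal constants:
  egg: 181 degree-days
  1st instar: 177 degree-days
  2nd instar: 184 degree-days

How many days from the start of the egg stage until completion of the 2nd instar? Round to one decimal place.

Daily accumulation at 27.4 °C = 27.4 − 13.2 = 14.2 DD/day.
Total K = 181 + 177 + 184 = 542 DD.
Total duration = 542 / 14.2 = 38.169 ≈ 38.2 days.

38.2 days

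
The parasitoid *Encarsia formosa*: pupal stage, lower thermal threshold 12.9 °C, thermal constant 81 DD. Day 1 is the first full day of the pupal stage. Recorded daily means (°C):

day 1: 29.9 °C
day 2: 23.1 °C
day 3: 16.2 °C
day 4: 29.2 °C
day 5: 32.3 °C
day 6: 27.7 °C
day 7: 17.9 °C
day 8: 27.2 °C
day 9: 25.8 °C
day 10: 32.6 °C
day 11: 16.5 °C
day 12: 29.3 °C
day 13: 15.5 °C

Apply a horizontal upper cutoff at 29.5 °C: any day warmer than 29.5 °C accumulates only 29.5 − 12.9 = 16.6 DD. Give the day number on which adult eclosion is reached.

Daily DD above 12.9 °C (capped at 16.6): 16.6, 10.2, 3.3, 16.3, 16.6, 14.8, 5.0, 14.3, 12.9, 16.6, 3.6, 16.4, 2.6.
Cumulative: 16.6, 26.8, 30.1, 46.4, 63.0, 77.8, 82.8, 97.1, 110.0, 126.6, 130.2, 146.6, 149.2.
The total first reaches 81 DD on day 7.

day 7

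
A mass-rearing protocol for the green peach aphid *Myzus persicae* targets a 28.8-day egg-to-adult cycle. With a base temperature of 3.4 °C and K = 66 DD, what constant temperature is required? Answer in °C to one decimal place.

5.7 °C

Required daily accumulation = 66 / 28.8 = 2.292 DD/day.
T = T_base + 2.292 = 3.4 + 2.292 = 5.692 ≈ 5.7 °C.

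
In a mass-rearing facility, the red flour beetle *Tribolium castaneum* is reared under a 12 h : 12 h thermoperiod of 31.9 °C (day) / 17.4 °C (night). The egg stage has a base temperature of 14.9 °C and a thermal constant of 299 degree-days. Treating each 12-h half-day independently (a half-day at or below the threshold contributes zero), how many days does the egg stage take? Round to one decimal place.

Day half: max(0, 31.9 − 14.9) × 0.5 = 17.0 × 0.5 = 8.50 DD.
Night half: max(0, 17.4 − 14.9) × 0.5 = 2.5 × 0.5 = 1.25 DD.
Per 24 h: 9.75 DD/day.
Duration = 299 / 9.75 = 30.667 ≈ 30.7 days.

30.7 days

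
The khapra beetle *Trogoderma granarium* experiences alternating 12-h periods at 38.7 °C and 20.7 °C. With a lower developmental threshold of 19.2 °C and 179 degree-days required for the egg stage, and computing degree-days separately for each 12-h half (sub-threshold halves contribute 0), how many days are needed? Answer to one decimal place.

17.0 days

Day half: max(0, 38.7 − 19.2) × 0.5 = 19.5 × 0.5 = 9.75 DD.
Night half: max(0, 20.7 − 19.2) × 0.5 = 1.5 × 0.5 = 0.75 DD.
Per 24 h: 10.50 DD/day.
Duration = 179 / 10.50 = 17.048 ≈ 17.0 days.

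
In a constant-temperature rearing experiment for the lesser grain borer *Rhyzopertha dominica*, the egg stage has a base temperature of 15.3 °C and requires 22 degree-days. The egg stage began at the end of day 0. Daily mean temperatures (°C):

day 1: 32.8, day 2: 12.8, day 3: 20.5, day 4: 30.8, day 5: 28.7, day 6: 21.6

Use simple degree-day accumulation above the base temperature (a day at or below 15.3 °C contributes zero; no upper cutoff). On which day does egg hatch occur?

day 3

Daily DD above 15.3 °C: 17.5, 0.0, 5.2, 15.5, 13.4, 6.3.
Cumulative: 17.5, 17.5, 22.7, 38.2, 51.6, 57.9.
The total first reaches 22 DD on day 3.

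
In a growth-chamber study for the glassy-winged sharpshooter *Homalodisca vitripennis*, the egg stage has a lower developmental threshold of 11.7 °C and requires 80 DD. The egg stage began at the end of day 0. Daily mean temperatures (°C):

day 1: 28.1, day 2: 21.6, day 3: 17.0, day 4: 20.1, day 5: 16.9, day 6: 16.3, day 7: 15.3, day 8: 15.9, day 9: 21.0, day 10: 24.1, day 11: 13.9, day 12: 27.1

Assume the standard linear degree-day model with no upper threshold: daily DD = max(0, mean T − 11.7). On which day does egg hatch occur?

Daily DD above 11.7 °C: 16.4, 9.9, 5.3, 8.4, 5.2, 4.6, 3.6, 4.2, 9.3, 12.4, 2.2, 15.4.
Cumulative: 16.4, 26.3, 31.6, 40.0, 45.2, 49.8, 53.4, 57.6, 66.9, 79.3, 81.5, 96.9.
The total first reaches 80 DD on day 11.

day 11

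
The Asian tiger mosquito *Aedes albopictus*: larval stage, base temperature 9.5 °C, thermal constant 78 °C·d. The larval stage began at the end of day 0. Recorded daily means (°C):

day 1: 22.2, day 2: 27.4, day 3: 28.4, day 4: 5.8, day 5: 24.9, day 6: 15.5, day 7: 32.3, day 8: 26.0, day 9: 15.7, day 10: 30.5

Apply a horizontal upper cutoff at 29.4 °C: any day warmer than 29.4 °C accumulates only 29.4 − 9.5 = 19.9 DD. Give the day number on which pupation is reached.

day 7

Daily DD above 9.5 °C (capped at 19.9): 12.7, 17.9, 18.9, 0.0, 15.4, 6.0, 19.9, 16.5, 6.2, 19.9.
Cumulative: 12.7, 30.6, 49.5, 49.5, 64.9, 70.9, 90.8, 107.3, 113.5, 133.4.
The total first reaches 78 DD on day 7.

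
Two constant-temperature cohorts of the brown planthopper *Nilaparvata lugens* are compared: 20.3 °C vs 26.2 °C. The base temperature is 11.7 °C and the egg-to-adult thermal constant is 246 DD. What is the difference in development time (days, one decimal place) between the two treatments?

11.6 days

At 20.3 °C: 246 / (20.3 − 11.7) = 246 / 8.6 = 28.605 d.
At 26.2 °C: 246 / (26.2 − 11.7) = 246 / 14.5 = 16.966 d.
Difference = |28.605 − 16.966| = 11.639 ≈ 11.6 days.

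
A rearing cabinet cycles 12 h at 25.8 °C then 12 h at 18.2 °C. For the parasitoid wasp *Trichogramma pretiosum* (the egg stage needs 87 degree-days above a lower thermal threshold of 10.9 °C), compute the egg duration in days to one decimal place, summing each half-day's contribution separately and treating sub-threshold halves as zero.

Day half: max(0, 25.8 − 10.9) × 0.5 = 14.9 × 0.5 = 7.45 DD.
Night half: max(0, 18.2 − 10.9) × 0.5 = 7.3 × 0.5 = 3.65 DD.
Per 24 h: 11.10 DD/day.
Duration = 87 / 11.10 = 7.838 ≈ 7.8 days.

7.8 days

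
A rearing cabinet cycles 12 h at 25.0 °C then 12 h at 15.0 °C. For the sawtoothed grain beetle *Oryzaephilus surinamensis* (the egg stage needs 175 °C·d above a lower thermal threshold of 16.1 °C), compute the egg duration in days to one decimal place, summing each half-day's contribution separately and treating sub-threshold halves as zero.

39.3 days

Day half: max(0, 25.0 − 16.1) × 0.5 = 8.9 × 0.5 = 4.45 DD.
Night half: max(0, 15.0 − 16.1) × 0.5 = 0.0 × 0.5 = 0.00 DD.
Per 24 h: 4.45 DD/day.
Duration = 175 / 4.45 = 39.326 ≈ 39.3 days.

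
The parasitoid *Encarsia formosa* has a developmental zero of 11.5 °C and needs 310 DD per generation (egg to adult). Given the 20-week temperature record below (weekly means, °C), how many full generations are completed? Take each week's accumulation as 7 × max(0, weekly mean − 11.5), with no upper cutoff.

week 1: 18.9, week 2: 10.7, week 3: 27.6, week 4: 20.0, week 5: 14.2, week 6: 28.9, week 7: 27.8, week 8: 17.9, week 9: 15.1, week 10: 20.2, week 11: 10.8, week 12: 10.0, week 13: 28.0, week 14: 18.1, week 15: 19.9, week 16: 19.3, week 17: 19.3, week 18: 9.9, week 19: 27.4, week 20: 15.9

3 generations

Weekly DD (7 × max(0, T̄ − 11.5)): 51.8, 0.0, 112.7, 59.5, 18.9, 121.8, 114.1, 44.8, 25.2, 60.9, 0.0, 0.0, 115.5, 46.2, 58.8, 54.6, 54.6, 0.0, 111.3, 30.8.
Season total = 1081.5 DD.
Complete generations = ⌊1081.5 / 310⌋ = 3.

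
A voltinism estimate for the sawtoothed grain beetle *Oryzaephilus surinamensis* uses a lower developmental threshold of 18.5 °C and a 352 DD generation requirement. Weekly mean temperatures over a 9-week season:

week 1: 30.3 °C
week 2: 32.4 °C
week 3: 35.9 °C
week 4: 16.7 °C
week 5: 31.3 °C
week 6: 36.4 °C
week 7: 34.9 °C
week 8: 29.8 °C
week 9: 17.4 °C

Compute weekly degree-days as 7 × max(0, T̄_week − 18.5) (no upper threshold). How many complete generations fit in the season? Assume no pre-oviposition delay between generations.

2 generations

Weekly DD (7 × max(0, T̄ − 18.5)): 82.6, 97.3, 121.8, 0.0, 89.6, 125.3, 114.8, 79.1, 0.0.
Season total = 710.5 DD.
Complete generations = ⌊710.5 / 352⌋ = 2.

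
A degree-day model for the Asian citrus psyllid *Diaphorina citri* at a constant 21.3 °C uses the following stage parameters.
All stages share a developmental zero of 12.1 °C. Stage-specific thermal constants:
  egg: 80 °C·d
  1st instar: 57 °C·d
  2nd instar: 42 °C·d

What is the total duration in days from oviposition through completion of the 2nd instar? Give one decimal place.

19.5 days

Daily accumulation at 21.3 °C = 21.3 − 12.1 = 9.2 DD/day.
Total K = 80 + 57 + 42 = 179 DD.
Total duration = 179 / 9.2 = 19.457 ≈ 19.5 days.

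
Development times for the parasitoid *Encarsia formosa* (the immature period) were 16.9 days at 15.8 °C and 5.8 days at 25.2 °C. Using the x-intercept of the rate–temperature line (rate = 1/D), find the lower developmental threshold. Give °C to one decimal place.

Under the model K = D·(T − T_b), so D₁·(T₁ − T_b) = D₂·(T₂ − T_b).
16.9·(15.8 − T_b) = 5.8·(25.2 − T_b)
T_b = (16.9·15.8 − 5.8·25.2) / (16.9 − 5.8) = 120.86 / 11.1 = 10.888 °C ≈ 10.9 °C.

10.9 °C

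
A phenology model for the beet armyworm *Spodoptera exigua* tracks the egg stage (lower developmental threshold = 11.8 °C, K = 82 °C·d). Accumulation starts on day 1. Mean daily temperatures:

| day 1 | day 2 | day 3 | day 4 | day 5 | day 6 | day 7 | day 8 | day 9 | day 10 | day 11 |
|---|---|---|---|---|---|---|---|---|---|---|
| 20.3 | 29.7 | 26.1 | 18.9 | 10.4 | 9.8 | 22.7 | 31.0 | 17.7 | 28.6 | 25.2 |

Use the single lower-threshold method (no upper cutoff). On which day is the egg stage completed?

day 9

Daily DD above 11.8 °C: 8.5, 17.9, 14.3, 7.1, 0.0, 0.0, 10.9, 19.2, 5.9, 16.8, 13.4.
Cumulative: 8.5, 26.4, 40.7, 47.8, 47.8, 47.8, 58.7, 77.9, 83.8, 100.6, 114.0.
The total first reaches 82 DD on day 9.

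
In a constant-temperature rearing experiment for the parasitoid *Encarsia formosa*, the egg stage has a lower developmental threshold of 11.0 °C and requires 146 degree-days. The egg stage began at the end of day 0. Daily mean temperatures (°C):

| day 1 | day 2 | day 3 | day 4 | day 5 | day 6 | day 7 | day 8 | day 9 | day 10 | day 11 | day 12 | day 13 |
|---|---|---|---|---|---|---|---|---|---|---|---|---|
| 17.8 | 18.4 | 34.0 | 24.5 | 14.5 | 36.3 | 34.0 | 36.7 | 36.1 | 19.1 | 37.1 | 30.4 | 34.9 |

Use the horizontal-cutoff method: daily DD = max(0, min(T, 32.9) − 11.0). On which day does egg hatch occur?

day 10

Daily DD above 11.0 °C (capped at 21.9): 6.8, 7.4, 21.9, 13.5, 3.5, 21.9, 21.9, 21.9, 21.9, 8.1, 21.9, 19.4, 21.9.
Cumulative: 6.8, 14.2, 36.1, 49.6, 53.1, 75.0, 96.9, 118.8, 140.7, 148.8, 170.7, 190.1, 212.0.
The total first reaches 146 DD on day 10.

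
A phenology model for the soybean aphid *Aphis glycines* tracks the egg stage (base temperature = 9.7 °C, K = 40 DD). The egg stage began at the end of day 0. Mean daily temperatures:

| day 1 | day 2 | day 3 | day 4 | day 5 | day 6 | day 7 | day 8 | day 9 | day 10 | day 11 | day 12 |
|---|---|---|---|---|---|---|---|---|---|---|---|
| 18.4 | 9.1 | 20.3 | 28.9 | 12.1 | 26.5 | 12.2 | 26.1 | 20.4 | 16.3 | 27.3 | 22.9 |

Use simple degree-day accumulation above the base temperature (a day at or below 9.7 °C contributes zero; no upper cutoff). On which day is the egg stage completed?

Daily DD above 9.7 °C: 8.7, 0.0, 10.6, 19.2, 2.4, 16.8, 2.5, 16.4, 10.7, 6.6, 17.6, 13.2.
Cumulative: 8.7, 8.7, 19.3, 38.5, 40.9, 57.7, 60.2, 76.6, 87.3, 93.9, 111.5, 124.7.
The total first reaches 40 DD on day 5.

day 5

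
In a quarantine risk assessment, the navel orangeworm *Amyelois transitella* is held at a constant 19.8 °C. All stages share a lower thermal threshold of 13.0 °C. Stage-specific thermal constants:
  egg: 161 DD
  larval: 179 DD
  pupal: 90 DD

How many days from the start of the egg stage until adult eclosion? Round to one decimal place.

63.2 days

Daily accumulation at 19.8 °C = 19.8 − 13.0 = 6.8 DD/day.
Total K = 161 + 179 + 90 = 430 DD.
Total duration = 430 / 6.8 = 63.235 ≈ 63.2 days.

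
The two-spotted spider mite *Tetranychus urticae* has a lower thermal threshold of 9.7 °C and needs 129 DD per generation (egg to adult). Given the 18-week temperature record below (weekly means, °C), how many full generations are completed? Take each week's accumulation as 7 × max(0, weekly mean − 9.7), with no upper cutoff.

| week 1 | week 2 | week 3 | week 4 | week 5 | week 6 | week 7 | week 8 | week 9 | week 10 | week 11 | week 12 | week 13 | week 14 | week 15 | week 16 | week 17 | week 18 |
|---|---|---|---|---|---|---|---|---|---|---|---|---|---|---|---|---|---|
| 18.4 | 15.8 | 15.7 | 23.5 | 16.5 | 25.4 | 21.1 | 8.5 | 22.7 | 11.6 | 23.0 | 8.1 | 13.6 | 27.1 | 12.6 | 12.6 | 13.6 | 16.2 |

7 generations

Weekly DD (7 × max(0, T̄ − 9.7)): 60.9, 42.7, 42.0, 96.6, 47.6, 109.9, 79.8, 0.0, 91.0, 13.3, 93.1, 0.0, 27.3, 121.8, 20.3, 20.3, 27.3, 45.5.
Season total = 939.4 DD.
Complete generations = ⌊939.4 / 129⌋ = 7.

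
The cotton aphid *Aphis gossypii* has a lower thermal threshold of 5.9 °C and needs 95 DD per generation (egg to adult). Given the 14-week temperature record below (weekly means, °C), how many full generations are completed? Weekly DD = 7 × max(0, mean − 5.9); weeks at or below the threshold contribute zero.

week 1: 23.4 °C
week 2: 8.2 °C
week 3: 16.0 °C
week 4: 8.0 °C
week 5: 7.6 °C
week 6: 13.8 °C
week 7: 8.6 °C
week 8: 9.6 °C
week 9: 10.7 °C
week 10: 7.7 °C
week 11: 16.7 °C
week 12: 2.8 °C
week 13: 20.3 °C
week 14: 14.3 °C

Weekly DD (7 × max(0, T̄ − 5.9)): 122.5, 16.1, 70.7, 14.7, 11.9, 55.3, 18.9, 25.9, 33.6, 12.6, 75.6, 0.0, 100.8, 58.8.
Season total = 617.4 DD.
Complete generations = ⌊617.4 / 95⌋ = 6.

6 generations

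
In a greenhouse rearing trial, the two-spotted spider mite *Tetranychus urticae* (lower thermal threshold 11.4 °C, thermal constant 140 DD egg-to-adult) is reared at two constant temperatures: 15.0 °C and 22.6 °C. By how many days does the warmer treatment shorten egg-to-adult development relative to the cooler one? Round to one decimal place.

At 15.0 °C: 140 / (15.0 − 11.4) = 140 / 3.6 = 38.889 d.
At 22.6 °C: 140 / (22.6 − 11.4) = 140 / 11.2 = 12.500 d.
Difference = |38.889 − 12.500| = 26.389 ≈ 26.4 days.

26.4 days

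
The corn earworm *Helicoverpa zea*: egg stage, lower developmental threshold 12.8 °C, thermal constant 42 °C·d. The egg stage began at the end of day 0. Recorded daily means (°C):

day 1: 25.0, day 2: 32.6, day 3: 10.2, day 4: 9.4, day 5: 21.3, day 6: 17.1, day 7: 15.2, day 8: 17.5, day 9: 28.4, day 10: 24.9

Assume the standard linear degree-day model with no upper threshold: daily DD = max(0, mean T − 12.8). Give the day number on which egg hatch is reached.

Daily DD above 12.8 °C: 12.2, 19.8, 0.0, 0.0, 8.5, 4.3, 2.4, 4.7, 15.6, 12.1.
Cumulative: 12.2, 32.0, 32.0, 32.0, 40.5, 44.8, 47.2, 51.9, 67.5, 79.6.
The total first reaches 42 DD on day 6.

day 6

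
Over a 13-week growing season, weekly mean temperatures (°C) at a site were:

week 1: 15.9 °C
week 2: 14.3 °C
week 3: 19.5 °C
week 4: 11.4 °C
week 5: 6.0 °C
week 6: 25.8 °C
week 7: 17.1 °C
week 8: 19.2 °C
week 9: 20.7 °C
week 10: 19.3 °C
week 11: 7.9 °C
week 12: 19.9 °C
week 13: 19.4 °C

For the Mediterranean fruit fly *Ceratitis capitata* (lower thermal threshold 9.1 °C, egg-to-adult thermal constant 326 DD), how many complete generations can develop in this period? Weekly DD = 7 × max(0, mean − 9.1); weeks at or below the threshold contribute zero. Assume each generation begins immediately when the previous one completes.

2 generations

Weekly DD (7 × max(0, T̄ − 9.1)): 47.6, 36.4, 72.8, 16.1, 0.0, 116.9, 56.0, 70.7, 81.2, 71.4, 0.0, 75.6, 72.1.
Season total = 716.8 DD.
Complete generations = ⌊716.8 / 326⌋ = 2.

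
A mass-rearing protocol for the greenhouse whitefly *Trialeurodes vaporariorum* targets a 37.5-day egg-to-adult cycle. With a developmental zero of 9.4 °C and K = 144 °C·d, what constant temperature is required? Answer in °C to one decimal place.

Required daily accumulation = 144 / 37.5 = 3.840 DD/day.
T = T_base + 3.840 = 9.4 + 3.840 = 13.240 ≈ 13.2 °C.

13.2 °C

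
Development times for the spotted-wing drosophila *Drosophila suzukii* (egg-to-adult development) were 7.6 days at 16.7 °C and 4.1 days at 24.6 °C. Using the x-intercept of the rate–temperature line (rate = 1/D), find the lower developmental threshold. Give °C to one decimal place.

Under the model K = D·(T − T_b), so D₁·(T₁ − T_b) = D₂·(T₂ − T_b).
7.6·(16.7 − T_b) = 4.1·(24.6 − T_b)
T_b = (7.6·16.7 − 4.1·24.6) / (7.6 − 4.1) = 26.06 / 3.5 = 7.446 °C ≈ 7.4 °C.

7.4 °C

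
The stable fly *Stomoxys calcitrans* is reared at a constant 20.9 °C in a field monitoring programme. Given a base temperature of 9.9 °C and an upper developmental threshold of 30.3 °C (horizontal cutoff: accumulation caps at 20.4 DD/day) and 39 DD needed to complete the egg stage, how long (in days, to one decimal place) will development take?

Daily accumulation = 20.9 − 9.9 = 11.0 DD/day.
Duration = 39 / 11.0 = 3.545 ≈ 3.5 days.

3.5 days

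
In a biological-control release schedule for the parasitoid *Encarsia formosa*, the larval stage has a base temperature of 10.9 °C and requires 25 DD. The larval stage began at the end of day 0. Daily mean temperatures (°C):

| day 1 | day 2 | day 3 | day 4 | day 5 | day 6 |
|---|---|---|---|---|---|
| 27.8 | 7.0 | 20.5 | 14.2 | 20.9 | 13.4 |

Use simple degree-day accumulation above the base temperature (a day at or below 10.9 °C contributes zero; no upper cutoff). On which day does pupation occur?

day 3

Daily DD above 10.9 °C: 16.9, 0.0, 9.6, 3.3, 10.0, 2.5.
Cumulative: 16.9, 16.9, 26.5, 29.8, 39.8, 42.3.
The total first reaches 25 DD on day 3.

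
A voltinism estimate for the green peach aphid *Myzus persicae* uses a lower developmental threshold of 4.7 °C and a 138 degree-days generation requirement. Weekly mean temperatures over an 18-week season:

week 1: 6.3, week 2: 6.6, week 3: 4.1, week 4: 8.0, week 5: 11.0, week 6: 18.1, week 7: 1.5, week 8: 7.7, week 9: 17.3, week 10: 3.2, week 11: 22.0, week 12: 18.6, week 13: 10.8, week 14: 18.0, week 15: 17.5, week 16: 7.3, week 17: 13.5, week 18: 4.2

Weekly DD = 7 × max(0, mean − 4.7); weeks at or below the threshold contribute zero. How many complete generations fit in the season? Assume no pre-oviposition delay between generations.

Weekly DD (7 × max(0, T̄ − 4.7)): 11.2, 13.3, 0.0, 23.1, 44.1, 93.8, 0.0, 21.0, 88.2, 0.0, 121.1, 97.3, 42.7, 93.1, 89.6, 18.2, 61.6, 0.0.
Season total = 818.3 DD.
Complete generations = ⌊818.3 / 138⌋ = 5.

5 generations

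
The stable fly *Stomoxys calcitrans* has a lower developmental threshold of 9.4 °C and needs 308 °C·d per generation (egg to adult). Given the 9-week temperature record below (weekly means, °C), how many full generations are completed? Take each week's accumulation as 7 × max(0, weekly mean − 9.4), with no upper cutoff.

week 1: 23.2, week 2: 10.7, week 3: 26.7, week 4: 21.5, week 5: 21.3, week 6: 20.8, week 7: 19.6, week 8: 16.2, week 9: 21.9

Weekly DD (7 × max(0, T̄ − 9.4)): 96.6, 9.1, 121.1, 84.7, 83.3, 79.8, 71.4, 47.6, 87.5.
Season total = 681.1 DD.
Complete generations = ⌊681.1 / 308⌋ = 2.

2 generations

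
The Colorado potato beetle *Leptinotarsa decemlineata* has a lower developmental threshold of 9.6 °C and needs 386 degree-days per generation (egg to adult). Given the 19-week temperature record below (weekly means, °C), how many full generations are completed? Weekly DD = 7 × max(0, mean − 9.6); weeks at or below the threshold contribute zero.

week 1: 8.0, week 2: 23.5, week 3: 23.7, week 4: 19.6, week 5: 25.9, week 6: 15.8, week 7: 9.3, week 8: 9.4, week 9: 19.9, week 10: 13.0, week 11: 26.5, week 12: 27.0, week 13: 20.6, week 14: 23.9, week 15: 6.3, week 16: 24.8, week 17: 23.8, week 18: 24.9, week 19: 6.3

Weekly DD (7 × max(0, T̄ − 9.6)): 0.0, 97.3, 98.7, 70.0, 114.1, 43.4, 0.0, 0.0, 72.1, 23.8, 118.3, 121.8, 77.0, 100.1, 0.0, 106.4, 99.4, 107.1, 0.0.
Season total = 1249.5 DD.
Complete generations = ⌊1249.5 / 386⌋ = 3.

3 generations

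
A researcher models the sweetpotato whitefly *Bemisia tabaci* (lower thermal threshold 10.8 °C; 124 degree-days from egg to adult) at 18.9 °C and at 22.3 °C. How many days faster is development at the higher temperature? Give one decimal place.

At 18.9 °C: 124 / (18.9 − 10.8) = 124 / 8.1 = 15.309 d.
At 22.3 °C: 124 / (22.3 − 10.8) = 124 / 11.5 = 10.783 d.
Difference = |15.309 − 10.783| = 4.526 ≈ 4.5 days.

4.5 days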